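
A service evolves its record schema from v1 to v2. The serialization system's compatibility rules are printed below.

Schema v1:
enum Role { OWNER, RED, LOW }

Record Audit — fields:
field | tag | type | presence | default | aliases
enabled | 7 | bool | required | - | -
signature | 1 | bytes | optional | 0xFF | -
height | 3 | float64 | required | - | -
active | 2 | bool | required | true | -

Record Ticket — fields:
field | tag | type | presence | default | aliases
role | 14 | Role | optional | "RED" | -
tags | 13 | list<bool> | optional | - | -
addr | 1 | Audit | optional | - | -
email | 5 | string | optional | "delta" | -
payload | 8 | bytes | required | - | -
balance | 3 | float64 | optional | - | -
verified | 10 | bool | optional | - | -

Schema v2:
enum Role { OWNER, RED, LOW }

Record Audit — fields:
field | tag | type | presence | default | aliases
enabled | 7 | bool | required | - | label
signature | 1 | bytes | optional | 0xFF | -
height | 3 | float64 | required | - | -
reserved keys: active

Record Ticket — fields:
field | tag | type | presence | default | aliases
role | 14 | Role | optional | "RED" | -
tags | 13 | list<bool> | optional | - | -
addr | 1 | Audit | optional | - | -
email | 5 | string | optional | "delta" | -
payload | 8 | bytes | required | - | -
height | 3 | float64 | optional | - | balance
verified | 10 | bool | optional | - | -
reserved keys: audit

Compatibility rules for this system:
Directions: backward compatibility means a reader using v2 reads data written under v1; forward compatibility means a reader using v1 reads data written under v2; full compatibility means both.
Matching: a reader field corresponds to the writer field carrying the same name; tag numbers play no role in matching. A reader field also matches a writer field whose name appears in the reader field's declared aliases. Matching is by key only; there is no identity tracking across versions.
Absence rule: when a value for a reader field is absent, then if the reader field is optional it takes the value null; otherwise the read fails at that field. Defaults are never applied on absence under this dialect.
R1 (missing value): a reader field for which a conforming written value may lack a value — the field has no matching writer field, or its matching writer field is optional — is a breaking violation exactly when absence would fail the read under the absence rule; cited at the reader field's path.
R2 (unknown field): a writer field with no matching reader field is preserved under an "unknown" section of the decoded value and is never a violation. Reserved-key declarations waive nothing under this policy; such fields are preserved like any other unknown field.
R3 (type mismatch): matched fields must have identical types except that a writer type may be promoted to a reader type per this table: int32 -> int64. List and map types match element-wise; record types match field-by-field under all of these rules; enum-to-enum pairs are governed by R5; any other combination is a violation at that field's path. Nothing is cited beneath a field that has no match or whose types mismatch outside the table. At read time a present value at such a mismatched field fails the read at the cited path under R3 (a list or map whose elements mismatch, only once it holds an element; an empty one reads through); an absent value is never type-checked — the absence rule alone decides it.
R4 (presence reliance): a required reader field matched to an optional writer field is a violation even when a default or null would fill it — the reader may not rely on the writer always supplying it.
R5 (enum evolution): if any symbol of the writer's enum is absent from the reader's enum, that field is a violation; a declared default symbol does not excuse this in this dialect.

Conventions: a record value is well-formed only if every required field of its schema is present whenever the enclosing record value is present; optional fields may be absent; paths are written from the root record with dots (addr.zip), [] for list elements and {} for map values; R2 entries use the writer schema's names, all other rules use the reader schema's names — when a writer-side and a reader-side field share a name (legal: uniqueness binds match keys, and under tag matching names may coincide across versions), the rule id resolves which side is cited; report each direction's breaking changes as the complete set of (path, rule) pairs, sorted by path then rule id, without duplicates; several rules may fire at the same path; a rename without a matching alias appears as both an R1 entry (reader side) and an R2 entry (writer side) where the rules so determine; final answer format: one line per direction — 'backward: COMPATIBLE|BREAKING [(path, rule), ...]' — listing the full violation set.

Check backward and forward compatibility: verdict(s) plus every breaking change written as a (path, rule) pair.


each type pair in Ticket: writer, then reader
backward on Ticket — v2 reading data written by v1:
  role: paired with writer role (Role -> Role; writer optional)
  tags: paired with writer tags (list<bool> -> list<bool>; writer optional)
  addr: paired with writer addr (Audit -> Audit; writer optional)
  email: paired with writer email (string -> string; writer optional)
  payload: paired with writer payload (bytes -> bytes; writer required)
  height: paired with writer balance (float64 -> float64; writer optional)
  verified: paired with writer verified (bool -> bool; writer optional)
  addr.enabled: paired with writer addr.enabled (bool -> bool; writer required)
  addr.signature: paired with writer addr.signature (bytes -> bytes; writer optional)
  addr.height: paired with writer addr.height (float64 -> float64; writer required)
  leftover writer field: addr.active
  => backward verdict for Ticket: COMPATIBLE, no violations
forward on Ticket — v1 reading data written by v2:
  role: paired with writer role (Role -> Role; writer optional)
  tags: paired with writer tags (list<bool> -> list<bool>; writer optional)
  addr: paired with writer addr (Audit -> Audit; writer optional)
  email: paired with writer email (string -> string; writer optional)
  payload: paired with writer payload (bytes -> bytes; writer required)
  no writer field matches reader balance
  verified: paired with writer verified (bool -> bool; writer optional)
  leftover writer field: height
  addr.enabled: paired with writer addr.enabled (bool -> bool; writer required)
  addr.signature: paired with writer addr.signature (bytes -> bytes; writer optional)
  addr.height: paired with writer addr.height (float64 -> float64; writer required)
  no writer field matches reader addr.active
  violation R1 at addr.active
  => forward: BREAKING (1)

backward: COMPATIBLE []; forward: BREAKING [(addr.active, R1)]


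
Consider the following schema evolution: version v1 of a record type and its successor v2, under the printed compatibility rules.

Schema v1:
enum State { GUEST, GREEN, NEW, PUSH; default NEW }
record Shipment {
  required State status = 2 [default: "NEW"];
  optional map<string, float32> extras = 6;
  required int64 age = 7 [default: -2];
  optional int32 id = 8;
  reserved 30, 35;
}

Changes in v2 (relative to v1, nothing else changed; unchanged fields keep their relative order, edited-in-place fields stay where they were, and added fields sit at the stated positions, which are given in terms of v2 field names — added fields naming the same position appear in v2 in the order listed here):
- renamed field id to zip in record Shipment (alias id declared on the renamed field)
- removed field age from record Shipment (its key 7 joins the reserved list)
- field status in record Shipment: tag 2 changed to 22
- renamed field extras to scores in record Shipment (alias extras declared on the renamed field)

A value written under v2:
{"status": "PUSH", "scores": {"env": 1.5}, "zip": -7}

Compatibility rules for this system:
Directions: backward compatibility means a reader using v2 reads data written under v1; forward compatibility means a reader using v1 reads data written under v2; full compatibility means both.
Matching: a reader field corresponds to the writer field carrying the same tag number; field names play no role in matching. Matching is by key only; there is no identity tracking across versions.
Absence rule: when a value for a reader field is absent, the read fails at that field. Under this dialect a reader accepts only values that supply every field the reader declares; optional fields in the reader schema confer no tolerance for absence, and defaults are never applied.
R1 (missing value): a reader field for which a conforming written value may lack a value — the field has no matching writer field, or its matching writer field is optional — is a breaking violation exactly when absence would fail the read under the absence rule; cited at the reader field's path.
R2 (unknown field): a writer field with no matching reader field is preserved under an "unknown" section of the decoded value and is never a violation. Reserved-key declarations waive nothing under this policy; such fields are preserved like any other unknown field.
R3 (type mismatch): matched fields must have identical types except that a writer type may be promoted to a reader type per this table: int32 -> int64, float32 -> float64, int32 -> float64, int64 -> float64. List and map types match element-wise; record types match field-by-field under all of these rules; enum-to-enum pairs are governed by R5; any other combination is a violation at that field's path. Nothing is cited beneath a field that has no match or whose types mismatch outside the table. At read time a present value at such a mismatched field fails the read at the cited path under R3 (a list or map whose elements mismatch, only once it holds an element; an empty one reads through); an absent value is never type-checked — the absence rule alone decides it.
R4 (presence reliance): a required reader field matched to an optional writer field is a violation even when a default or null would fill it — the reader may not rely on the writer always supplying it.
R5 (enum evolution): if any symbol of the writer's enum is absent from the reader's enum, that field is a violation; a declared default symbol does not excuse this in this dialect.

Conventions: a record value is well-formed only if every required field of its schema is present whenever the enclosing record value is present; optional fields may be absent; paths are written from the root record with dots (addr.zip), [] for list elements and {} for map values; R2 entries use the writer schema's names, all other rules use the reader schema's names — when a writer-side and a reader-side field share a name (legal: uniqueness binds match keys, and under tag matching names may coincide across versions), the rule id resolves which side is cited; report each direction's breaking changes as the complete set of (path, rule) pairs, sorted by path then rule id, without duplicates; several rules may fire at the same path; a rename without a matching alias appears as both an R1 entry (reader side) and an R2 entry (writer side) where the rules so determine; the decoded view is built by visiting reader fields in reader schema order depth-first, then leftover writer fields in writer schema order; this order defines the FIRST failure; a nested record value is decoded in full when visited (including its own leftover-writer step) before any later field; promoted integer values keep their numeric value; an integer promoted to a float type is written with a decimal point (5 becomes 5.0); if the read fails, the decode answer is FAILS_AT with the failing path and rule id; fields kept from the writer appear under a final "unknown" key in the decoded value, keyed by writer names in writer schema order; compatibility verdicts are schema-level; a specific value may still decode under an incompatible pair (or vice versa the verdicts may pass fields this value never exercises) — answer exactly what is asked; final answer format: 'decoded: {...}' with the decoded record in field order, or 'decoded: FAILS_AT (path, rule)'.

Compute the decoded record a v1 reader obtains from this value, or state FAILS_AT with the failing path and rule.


the writer's type comes first in each Shipment pair
decode (reader v1):
  read fails at status under R1 (no fill)
  => FAILS_AT (status, R1)
the other Shipment changes do not affect what is asked:
  renamed field id to zip in record Shipment (alias id declared on the renamed field) -> shifts the Shipment verdicts, not this decode
  removed field age from record Shipment (its key 7 joins the reserved list) -> shifts the Shipment verdicts, not this decode
  renamed field extras to scores in record Shipment (alias extras declared on the renamed field) -> shifts the Shipment verdicts, not this decode

decoded: FAILS_AT (status, R1)


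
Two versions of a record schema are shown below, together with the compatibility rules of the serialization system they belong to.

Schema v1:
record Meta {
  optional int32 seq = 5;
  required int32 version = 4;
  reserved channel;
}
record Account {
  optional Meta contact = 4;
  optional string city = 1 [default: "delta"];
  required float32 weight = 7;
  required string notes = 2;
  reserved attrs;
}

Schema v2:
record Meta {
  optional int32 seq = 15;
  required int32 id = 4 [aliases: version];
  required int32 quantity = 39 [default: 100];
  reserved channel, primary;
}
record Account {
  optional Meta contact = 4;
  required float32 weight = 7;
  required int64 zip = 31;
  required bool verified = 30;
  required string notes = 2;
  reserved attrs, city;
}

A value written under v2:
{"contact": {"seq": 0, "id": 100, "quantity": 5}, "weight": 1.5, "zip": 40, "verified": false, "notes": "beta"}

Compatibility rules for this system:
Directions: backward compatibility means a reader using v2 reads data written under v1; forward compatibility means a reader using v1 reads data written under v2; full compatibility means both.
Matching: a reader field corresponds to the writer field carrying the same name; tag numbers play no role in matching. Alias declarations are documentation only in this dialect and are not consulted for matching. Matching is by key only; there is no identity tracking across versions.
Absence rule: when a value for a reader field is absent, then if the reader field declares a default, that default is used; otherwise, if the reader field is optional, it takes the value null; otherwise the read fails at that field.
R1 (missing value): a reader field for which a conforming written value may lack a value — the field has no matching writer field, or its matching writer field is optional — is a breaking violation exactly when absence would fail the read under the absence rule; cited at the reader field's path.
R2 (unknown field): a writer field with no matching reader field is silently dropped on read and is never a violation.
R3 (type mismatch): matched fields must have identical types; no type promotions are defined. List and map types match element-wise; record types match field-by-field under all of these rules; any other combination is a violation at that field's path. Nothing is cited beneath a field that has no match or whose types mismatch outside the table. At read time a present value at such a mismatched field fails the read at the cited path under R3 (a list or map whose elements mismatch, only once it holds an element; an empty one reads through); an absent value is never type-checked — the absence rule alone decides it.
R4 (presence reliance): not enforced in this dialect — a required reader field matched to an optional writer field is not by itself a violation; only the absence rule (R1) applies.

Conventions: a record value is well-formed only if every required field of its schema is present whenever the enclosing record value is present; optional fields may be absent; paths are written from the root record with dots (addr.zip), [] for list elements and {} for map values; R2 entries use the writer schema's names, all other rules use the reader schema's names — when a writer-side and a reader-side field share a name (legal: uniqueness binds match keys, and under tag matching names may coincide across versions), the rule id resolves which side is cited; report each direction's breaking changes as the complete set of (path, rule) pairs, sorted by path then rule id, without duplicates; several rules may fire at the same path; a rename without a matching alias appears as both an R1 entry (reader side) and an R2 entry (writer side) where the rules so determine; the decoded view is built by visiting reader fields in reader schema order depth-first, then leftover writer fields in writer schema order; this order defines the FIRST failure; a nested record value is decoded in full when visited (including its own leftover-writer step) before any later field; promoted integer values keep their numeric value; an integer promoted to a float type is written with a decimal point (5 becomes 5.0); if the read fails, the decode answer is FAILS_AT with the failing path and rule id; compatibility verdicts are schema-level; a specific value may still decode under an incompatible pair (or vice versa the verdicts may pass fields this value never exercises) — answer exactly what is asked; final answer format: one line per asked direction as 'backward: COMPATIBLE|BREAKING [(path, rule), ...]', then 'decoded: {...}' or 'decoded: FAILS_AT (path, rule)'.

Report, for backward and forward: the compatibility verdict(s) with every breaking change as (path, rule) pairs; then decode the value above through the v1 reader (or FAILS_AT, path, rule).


backward: BREAKING [(contact.id, R1), (verified, R1), (zip, R1)]; forward: BREAKING [(contact.version, R1)]; decoded: FAILS_AT (contact.version, R1)

the writer's type comes first in each Account pair
backward analysis of Account with v2 as reader and v1 as writer:
  writer optional, Meta -> Meta: reader contact maps from writer contact
  writer required, float32 -> float32: reader weight maps from writer weight
  no writer field matches reader zip
  no writer field matches reader verified
  writer required, string -> string: reader notes maps from writer notes
  city (writer side), unknown to reader
  writer optional, int32 -> int32: reader contact.seq maps from writer contact.seq
  no writer field matches reader contact.id
  no writer field matches reader contact.quantity
  contact.version (writer side), unknown to reader
  violation R1 at contact.id
  violation R1 at verified
  violation R1 at zip
  => backward: BREAKING (3)
forward analysis of Account with v1 as reader and v2 as writer:
  writer optional, Meta -> Meta: reader contact maps from writer contact
  no writer field matches reader city
  writer required, float32 -> float32: reader weight maps from writer weight
  writer required, string -> string: reader notes maps from writer notes
  zip (writer side), unknown to reader
  verified (writer side), unknown to reader
  writer optional, int32 -> int32: reader contact.seq maps from writer contact.seq
  no writer field matches reader contact.version
  contact.id (writer side), unknown to reader
  contact.quantity (writer side), unknown to reader
  violation R1 at contact.version
  => forward: BREAKING (1)
decoding the Account value with the v1 reader:
  contact.seq := 0
  read fails at contact.version under R1 (no fill)
  => FAILS_AT (contact.version, R1)


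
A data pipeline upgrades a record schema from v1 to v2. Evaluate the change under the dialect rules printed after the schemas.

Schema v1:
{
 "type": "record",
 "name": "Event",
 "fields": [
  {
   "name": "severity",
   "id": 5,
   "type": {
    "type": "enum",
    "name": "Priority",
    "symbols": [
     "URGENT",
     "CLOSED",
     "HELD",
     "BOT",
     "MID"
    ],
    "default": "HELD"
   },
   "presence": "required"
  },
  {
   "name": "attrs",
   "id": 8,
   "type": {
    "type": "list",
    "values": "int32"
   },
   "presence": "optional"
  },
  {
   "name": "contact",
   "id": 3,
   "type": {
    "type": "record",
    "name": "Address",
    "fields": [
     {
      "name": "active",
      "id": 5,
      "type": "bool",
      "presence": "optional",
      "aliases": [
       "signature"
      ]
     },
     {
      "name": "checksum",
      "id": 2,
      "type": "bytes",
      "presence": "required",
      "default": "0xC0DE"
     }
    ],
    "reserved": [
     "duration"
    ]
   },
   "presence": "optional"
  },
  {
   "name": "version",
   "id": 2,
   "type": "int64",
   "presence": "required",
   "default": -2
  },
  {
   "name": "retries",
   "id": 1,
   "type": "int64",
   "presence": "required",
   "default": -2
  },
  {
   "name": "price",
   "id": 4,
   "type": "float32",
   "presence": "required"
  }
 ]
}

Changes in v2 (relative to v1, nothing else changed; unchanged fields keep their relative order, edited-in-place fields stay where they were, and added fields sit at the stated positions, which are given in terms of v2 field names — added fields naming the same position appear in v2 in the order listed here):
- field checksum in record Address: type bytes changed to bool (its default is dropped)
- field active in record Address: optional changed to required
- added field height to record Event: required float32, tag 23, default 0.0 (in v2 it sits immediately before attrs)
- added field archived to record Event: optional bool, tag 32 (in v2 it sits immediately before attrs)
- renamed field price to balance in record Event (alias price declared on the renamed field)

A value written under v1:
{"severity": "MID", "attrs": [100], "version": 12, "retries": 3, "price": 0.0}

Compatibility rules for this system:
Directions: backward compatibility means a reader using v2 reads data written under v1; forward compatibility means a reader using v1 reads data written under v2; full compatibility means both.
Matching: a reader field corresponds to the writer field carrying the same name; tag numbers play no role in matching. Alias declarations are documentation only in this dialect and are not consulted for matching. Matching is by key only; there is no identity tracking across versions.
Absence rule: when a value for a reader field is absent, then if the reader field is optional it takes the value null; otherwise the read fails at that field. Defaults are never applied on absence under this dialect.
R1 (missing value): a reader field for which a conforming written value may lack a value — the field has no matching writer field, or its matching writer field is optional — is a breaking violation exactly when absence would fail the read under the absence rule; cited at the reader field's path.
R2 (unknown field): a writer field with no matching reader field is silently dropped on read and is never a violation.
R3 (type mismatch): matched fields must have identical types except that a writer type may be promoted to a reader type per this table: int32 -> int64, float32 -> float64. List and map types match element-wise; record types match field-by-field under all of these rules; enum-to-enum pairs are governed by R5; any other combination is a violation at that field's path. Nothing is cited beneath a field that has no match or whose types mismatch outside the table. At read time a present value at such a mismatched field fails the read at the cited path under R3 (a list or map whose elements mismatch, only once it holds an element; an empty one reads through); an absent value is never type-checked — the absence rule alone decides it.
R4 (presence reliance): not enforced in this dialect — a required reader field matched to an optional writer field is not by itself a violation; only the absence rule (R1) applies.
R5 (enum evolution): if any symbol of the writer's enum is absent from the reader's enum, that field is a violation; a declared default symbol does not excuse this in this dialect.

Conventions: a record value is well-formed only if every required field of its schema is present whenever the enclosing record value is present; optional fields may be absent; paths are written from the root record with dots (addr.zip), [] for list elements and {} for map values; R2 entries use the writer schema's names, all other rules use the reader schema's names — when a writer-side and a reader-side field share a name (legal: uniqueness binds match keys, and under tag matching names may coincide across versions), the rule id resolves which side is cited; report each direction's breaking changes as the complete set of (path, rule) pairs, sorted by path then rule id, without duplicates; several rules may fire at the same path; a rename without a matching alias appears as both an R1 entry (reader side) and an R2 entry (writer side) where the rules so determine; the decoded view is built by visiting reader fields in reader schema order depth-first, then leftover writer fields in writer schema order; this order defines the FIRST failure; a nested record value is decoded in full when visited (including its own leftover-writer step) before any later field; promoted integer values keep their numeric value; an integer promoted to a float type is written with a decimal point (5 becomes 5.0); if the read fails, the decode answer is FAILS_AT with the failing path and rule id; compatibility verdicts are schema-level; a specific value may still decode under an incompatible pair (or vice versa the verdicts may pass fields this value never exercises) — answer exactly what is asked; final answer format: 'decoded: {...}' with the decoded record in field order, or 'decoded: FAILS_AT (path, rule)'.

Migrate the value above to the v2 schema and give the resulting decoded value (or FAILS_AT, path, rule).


decoded: FAILS_AT (height, R1)

in Event below, arrows point writer -> reader
decoding the Event value with the v2 reader:
  severity := "MID"
  read fails at height under R1 (no fill)
  => FAILS_AT (height, R1)
the rest of the Event diff is inert for this question:
  field checksum in record Address: type bytes changed to bool (its default is dropped) -> matters for Event compatibility verdicts, not for this value's decode
  field active in record Address: optional changed to required -> matters for Event compatibility verdicts, not for this value's decode
  added field archived to record Event: optional bool, tag 32 (in v2 it sits immediately before attrs) -> fires no rule on Event under this dialect and leaves the result unchanged
  renamed field price to balance in record Event (alias price declared on the renamed field) -> matters for Event compatibility verdicts, not for this value's decode


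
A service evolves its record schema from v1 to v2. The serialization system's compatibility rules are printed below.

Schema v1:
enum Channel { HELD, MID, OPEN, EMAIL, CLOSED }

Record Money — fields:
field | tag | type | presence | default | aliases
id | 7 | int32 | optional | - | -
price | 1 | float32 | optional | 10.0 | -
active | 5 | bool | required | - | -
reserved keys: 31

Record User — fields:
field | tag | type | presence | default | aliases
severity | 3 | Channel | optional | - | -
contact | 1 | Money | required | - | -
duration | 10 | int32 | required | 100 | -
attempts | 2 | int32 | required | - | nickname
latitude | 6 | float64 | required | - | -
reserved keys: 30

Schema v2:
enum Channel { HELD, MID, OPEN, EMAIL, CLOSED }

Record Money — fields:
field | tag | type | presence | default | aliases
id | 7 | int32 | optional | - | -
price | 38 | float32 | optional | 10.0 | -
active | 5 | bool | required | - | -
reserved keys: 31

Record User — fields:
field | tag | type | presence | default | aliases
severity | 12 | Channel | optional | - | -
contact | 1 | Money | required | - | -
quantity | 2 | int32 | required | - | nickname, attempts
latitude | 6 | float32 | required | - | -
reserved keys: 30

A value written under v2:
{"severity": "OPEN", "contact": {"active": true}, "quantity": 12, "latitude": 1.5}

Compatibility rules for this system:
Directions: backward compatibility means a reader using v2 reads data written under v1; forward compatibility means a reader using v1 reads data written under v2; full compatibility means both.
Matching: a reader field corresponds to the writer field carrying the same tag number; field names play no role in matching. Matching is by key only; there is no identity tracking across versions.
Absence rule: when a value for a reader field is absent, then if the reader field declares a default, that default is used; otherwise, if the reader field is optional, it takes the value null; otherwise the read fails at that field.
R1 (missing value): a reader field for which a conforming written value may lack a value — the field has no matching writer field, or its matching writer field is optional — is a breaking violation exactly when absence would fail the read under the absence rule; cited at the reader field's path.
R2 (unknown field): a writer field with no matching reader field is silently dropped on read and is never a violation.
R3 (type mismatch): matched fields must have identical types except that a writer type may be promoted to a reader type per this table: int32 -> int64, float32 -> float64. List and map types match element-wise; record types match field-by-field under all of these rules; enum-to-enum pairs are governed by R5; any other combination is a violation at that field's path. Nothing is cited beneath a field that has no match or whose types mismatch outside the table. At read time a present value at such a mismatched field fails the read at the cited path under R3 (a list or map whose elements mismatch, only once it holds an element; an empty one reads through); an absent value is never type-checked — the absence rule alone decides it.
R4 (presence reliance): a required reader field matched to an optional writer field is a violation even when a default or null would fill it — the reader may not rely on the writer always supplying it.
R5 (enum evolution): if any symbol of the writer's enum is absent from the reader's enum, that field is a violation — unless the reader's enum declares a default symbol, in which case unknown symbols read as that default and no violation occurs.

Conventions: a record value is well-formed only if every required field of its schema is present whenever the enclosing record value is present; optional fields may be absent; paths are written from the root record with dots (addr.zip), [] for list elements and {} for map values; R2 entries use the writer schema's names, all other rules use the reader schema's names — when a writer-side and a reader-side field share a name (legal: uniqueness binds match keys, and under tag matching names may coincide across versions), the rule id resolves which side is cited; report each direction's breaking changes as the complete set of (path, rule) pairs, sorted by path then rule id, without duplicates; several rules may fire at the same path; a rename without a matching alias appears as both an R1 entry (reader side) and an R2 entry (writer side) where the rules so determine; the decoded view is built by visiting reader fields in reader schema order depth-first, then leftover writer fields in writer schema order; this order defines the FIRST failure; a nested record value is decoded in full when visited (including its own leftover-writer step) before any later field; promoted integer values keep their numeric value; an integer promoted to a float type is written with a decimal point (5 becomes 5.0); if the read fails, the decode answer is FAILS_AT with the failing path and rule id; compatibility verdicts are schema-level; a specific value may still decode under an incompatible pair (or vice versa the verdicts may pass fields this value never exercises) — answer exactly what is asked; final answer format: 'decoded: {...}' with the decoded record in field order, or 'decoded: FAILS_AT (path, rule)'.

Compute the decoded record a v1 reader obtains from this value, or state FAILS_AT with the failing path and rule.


decoded: {"severity": null, "contact": {"id": null, "price": 10.0, "active": true}, "duration": 100, "attempts": 12, "latitude": 1.5}

in User below, arrows point writer -> reader
decoding the User value with the v1 reader:
  severity := null (absent, optional -> null)
  contact.id := null (absent, optional -> null)
  contact.price := 10.0 (absent -> default)
  contact.active := true
  duration := 100 (absent -> default)
  attempts := 12 (from writer quantity)
  latitude := 1.5 (float32 -> float64)
  writer severity: unknown -> dropped
  => decoded: {"severity": null, "contact": {"id": null, "price": 10.0, "active": true}, "duration": 100, "attempts": 12, "latitude": 1.5}
remaining User differences; none change what is asked:
  field price in record Money: tag 1 changed to 38 -> no rule fires on it and the decoded User view is identical with or without it
  renamed field attempts to quantity in record User (alias attempts declared on the renamed field) -> no rule fires on it and the decoded User view is identical with or without it
  removed field duration from record User -> no rule fires on it and the decoded User view is identical with or without it
  field latitude in record User: type float64 changed to float32 -> changes User's schema-level verdicts only — the decode of this value is the same


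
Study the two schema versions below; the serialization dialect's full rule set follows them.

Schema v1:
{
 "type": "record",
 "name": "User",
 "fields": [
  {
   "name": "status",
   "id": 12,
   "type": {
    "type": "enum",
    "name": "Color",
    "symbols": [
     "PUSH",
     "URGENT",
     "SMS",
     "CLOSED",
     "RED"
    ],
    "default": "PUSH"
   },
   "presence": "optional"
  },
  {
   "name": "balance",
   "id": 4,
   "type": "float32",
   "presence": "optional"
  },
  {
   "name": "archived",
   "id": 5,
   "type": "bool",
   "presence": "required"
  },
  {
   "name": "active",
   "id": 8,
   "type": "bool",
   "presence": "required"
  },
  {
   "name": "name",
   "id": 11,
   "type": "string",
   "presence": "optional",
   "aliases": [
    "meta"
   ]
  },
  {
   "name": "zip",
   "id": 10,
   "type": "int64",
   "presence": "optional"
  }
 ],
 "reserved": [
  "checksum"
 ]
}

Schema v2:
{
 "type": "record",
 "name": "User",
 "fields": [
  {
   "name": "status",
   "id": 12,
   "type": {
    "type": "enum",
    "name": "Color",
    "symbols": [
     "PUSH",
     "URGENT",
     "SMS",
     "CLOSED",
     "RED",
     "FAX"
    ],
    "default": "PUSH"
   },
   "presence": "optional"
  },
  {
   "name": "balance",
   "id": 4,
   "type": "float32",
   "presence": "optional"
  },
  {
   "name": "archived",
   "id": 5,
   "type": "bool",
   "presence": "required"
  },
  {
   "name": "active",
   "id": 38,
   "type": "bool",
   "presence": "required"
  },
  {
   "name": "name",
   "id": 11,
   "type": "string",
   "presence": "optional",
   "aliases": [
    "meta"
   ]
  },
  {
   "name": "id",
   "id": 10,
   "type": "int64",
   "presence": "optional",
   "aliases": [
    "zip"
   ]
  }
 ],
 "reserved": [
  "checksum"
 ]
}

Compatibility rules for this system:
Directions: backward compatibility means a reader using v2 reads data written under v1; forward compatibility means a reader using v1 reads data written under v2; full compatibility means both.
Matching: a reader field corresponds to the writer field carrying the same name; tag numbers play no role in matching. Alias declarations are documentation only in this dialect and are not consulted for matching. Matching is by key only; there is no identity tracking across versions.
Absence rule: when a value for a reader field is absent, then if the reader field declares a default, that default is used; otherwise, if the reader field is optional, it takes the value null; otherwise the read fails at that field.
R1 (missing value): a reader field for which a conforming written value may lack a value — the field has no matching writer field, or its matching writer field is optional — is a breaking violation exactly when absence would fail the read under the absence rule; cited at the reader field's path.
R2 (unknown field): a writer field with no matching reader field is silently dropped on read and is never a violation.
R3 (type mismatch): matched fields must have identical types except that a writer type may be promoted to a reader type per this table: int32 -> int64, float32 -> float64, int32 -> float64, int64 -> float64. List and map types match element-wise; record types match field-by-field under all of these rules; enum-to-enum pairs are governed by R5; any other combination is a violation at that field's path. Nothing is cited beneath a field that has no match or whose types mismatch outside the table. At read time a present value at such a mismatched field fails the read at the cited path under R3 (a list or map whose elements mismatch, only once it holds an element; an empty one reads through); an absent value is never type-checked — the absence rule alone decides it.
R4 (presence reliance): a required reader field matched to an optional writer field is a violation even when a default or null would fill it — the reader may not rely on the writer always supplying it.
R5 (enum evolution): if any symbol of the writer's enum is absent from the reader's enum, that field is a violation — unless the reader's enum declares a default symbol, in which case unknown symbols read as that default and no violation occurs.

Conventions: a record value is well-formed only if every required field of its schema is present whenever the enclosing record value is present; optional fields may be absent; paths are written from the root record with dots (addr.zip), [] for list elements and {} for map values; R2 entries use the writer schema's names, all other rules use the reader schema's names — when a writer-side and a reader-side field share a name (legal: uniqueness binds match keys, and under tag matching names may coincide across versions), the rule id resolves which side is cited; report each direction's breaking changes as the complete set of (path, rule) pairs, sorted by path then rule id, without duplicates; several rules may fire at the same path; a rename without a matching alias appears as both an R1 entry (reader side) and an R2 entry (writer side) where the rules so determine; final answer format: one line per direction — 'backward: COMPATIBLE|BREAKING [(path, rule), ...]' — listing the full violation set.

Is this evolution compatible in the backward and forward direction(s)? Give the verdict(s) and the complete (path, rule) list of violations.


backward: COMPATIBLE []; forward: COMPATIBLE []

each type pair in User: writer, then reader
backward analysis of User with v2 as reader and v1 as writer:
  Color -> Color, writer optional: status aligns to status
  float32 -> float32, writer optional: balance aligns to balance
  bool -> bool, writer required: archived aligns to archived
  bool -> bool, writer required: active aligns to active
  string -> string, writer optional: name aligns to name
  id: no writer match
  writer field zip has no reader counterpart
  => no violations; backward on User: COMPATIBLE
forward analysis of User with v1 as reader and v2 as writer:
  Color -> Color, writer optional: status aligns to status
  float32 -> float32, writer optional: balance aligns to balance
  bool -> bool, writer required: archived aligns to archived
  bool -> bool, writer required: active aligns to active
  string -> string, writer optional: name aligns to name
  zip: no writer match
  writer field id has no reader counterpart
  => no violations; forward on User: COMPATIBLE


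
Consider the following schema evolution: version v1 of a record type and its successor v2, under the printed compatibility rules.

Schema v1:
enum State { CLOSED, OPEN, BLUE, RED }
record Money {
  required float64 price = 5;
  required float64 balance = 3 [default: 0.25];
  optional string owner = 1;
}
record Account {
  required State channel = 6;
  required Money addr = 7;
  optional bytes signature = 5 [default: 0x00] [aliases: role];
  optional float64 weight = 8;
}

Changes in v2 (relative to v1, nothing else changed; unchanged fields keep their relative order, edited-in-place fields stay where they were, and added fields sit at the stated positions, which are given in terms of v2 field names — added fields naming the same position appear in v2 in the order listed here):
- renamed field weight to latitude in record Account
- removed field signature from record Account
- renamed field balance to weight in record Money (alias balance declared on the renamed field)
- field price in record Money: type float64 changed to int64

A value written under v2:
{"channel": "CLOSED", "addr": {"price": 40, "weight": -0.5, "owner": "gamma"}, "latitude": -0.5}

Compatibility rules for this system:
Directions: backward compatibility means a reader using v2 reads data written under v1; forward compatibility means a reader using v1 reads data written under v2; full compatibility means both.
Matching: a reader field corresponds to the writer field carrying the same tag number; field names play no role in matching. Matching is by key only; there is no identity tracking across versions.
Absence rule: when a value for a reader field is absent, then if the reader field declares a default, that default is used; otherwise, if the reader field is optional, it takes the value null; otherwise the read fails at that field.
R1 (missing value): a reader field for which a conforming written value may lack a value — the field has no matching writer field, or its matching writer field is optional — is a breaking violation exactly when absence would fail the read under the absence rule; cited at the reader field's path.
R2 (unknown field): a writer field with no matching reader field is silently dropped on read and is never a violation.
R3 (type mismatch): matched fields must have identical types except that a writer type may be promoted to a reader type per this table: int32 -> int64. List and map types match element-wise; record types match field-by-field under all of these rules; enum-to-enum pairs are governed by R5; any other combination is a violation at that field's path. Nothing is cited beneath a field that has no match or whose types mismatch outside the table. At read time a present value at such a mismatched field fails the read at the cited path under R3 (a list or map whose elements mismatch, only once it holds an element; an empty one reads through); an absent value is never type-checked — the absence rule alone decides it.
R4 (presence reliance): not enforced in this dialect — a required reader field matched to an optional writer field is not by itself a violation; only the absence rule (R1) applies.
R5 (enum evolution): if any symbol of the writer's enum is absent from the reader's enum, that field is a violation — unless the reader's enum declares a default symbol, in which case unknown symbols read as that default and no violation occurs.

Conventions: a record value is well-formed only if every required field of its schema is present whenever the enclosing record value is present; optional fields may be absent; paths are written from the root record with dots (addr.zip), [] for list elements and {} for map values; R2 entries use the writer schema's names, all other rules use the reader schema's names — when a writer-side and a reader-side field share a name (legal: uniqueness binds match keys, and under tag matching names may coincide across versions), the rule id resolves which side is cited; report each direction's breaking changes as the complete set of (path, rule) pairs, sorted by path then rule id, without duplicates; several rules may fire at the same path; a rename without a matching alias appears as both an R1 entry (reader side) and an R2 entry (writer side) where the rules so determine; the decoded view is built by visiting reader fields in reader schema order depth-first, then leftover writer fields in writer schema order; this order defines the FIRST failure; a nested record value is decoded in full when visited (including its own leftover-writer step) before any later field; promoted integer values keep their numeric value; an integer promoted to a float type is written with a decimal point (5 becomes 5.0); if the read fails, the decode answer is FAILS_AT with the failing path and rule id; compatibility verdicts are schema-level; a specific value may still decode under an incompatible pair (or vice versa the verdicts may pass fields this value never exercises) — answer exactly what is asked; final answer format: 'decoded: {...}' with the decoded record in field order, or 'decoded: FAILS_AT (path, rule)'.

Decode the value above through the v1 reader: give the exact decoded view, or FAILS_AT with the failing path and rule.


decoded: FAILS_AT (addr.price, R3)

the writer's type comes first in each Account pair
decoding the Account value with the v1 reader:
  channel := "CLOSED"
  read fails at addr.price under R3
  => FAILS_AT (addr.price, R3)
the rest of the Account diff is inert for this question:
  renamed field weight to latitude in record Account -> inert under this dialect — no rule fires on Account and the result does not move
  removed field signature from record Account -> inert under this dialect — no rule fires on Account and the result does not move
  renamed field balance to weight in record Money (alias balance declared on the renamed field) -> inert under this dialect — no rule fires on Account and the result does not move
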